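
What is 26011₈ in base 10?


Positional values:
Position 0: 1 × 8^0 = 1
Position 1: 1 × 8^1 = 8
Position 2: 0 × 8^2 = 0
Position 3: 6 × 8^3 = 3072
Position 4: 2 × 8^4 = 8192
Sum = 1 + 8 + 0 + 3072 + 8192
= 11273


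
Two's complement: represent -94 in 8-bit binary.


Original: 01011110
Step 1 - Invert all bits: 10100001
Step 2 - Add 1: 10100001 + 1
= 10100010 (represents -94)


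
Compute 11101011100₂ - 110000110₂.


Align and subtract column by column (LSB to MSB, borrowing when needed):
  11101011100
- 00110000110
  -----------
  col 0: (0 - 0 borrow-in) - 0 → 0 - 0 = 0, borrow out 0
  col 1: (0 - 0 borrow-in) - 1 → borrow from next column: (0+2) - 1 = 1, borrow out 1
  col 2: (1 - 1 borrow-in) - 1 → borrow from next column: (0+2) - 1 = 1, borrow out 1
  col 3: (1 - 1 borrow-in) - 0 → 0 - 0 = 0, borrow out 0
  col 4: (1 - 0 borrow-in) - 0 → 1 - 0 = 1, borrow out 0
  col 5: (0 - 0 borrow-in) - 0 → 0 - 0 = 0, borrow out 0
  col 6: (1 - 0 borrow-in) - 0 → 1 - 0 = 1, borrow out 0
  col 7: (0 - 0 borrow-in) - 1 → borrow from next column: (0+2) - 1 = 1, borrow out 1
  col 8: (1 - 1 borrow-in) - 1 → borrow from next column: (0+2) - 1 = 1, borrow out 1
  col 9: (1 - 1 borrow-in) - 0 → 0 - 0 = 0, borrow out 0
  col 10: (1 - 0 borrow-in) - 0 → 1 - 0 = 1, borrow out 0
Reading bits MSB→LSB: 10111010110
Strip leading zeros: 10111010110
= 10111010110


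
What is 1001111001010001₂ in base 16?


Group into 4-bit nibbles: 1001111001010001
  1001 = 9
  1110 = E
  0101 = 5
  0001 = 1
= 0x9E51


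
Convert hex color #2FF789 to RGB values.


Hex: #2FF789
R = 2F₁₆ = 47
G = F7₁₆ = 247
B = 89₁₆ = 137
= RGB(47, 247, 137)


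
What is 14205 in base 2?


Divide by 2 repeatedly:
14205 ÷ 2 = 7102 remainder 1
7102 ÷ 2 = 3551 remainder 0
3551 ÷ 2 = 1775 remainder 1
1775 ÷ 2 = 887 remainder 1
887 ÷ 2 = 443 remainder 1
443 ÷ 2 = 221 remainder 1
221 ÷ 2 = 110 remainder 1
110 ÷ 2 = 55 remainder 0
55 ÷ 2 = 27 remainder 1
27 ÷ 2 = 13 remainder 1
13 ÷ 2 = 6 remainder 1
6 ÷ 2 = 3 remainder 0
3 ÷ 2 = 1 remainder 1
1 ÷ 2 = 0 remainder 1
Reading remainders bottom-up:
= 11011101111101


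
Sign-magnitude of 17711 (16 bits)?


Sign bit: 0 (positive)
Magnitude: 17711 = 100010100101111
= 0100010100101111


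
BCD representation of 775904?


Each digit → 4-bit binary:
  7 → 0111
  7 → 0111
  5 → 0101
  9 → 1001
  0 → 0000
  4 → 0100
= 0111 0111 0101 1001 0000 0100


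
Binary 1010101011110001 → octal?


Group into 3-bit groups: 001010101011110001
  001 = 1
  010 = 2
  101 = 5
  011 = 3
  110 = 6
  001 = 1
= 0o125361


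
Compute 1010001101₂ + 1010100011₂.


Align and add column by column (LSB to MSB, carry propagating):
  01010001101
+ 01010100011
  -----------
  col 0: 1 + 1 + 0 (carry in) = 2 → bit 0, carry out 1
  col 1: 0 + 1 + 1 (carry in) = 2 → bit 0, carry out 1
  col 2: 1 + 0 + 1 (carry in) = 2 → bit 0, carry out 1
  col 3: 1 + 0 + 1 (carry in) = 2 → bit 0, carry out 1
  col 4: 0 + 0 + 1 (carry in) = 1 → bit 1, carry out 0
  col 5: 0 + 1 + 0 (carry in) = 1 → bit 1, carry out 0
  col 6: 0 + 0 + 0 (carry in) = 0 → bit 0, carry out 0
  col 7: 1 + 1 + 0 (carry in) = 2 → bit 0, carry out 1
  col 8: 0 + 0 + 1 (carry in) = 1 → bit 1, carry out 0
  col 9: 1 + 1 + 0 (carry in) = 2 → bit 0, carry out 1
  col 10: 0 + 0 + 1 (carry in) = 1 → bit 1, carry out 0
Reading bits MSB→LSB: 10100110000
Strip leading zeros: 10100110000
= 10100110000


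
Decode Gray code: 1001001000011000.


Gray code: 1001001000011000
MSB stays the same: 1
Each subsequent bit = prev_binary XOR current_gray:
  B[1] = 1 XOR 0 = 1
  B[2] = 1 XOR 0 = 1
  B[3] = 1 XOR 1 = 0
  B[4] = 0 XOR 0 = 0
  B[5] = 0 XOR 0 = 0
  B[6] = 0 XOR 1 = 1
  B[7] = 1 XOR 0 = 1
  B[8] = 1 XOR 0 = 1
  B[9] = 1 XOR 0 = 1
  B[10] = 1 XOR 0 = 1
  B[11] = 1 XOR 1 = 0
  B[12] = 0 XOR 1 = 1
  B[13] = 1 XOR 0 = 1
  B[14] = 1 XOR 0 = 1
  B[15] = 1 XOR 0 = 1
= 1110001111101111 (58351 decimal)


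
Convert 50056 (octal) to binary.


Each octal digit → 3 binary bits:
  5 = 101
  0 = 000
  0 = 000
  5 = 101
  6 = 110
Concatenate: 101 000 000 101 110
= 101000000101110


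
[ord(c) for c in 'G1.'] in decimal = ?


String: 'G1.'  (3 characters)
Per-character ASCII lookup:
  'G': uppercase starts at 65: 'G' = 65 + 6 = 71
  '1': digits start at 48: '1' = 48 + 1 = 49
  '.': special character: '.' = 46
= 71 49 46


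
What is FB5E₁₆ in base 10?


Positional values:
Position 0: E × 16^0 = 14 × 1 = 14
Position 1: 5 × 16^1 = 5 × 16 = 80
Position 2: B × 16^2 = 11 × 256 = 2816
Position 3: F × 16^3 = 15 × 4096 = 61440
Sum = 14 + 80 + 2816 + 61440
= 64350


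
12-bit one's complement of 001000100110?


Original: 001000100110
Invert all bits:
  bit 0: 0 → 1
  bit 1: 0 → 1
  bit 2: 1 → 0
  bit 3: 0 → 1
  bit 4: 0 → 1
  bit 5: 0 → 1
  bit 6: 1 → 0
  bit 7: 0 → 1
  bit 8: 0 → 1
  bit 9: 1 → 0
  bit 10: 1 → 0
  bit 11: 0 → 1
= 110111011001


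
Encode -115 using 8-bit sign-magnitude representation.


Sign bit: 1 (negative)
Magnitude: 115 = 1110011
= 11110011


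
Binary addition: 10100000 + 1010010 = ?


Align and add column by column (LSB to MSB, carry propagating):
  010100000
+ 001010010
  ---------
  col 0: 0 + 0 + 0 (carry in) = 0 → bit 0, carry out 0
  col 1: 0 + 1 + 0 (carry in) = 1 → bit 1, carry out 0
  col 2: 0 + 0 + 0 (carry in) = 0 → bit 0, carry out 0
  col 3: 0 + 0 + 0 (carry in) = 0 → bit 0, carry out 0
  col 4: 0 + 1 + 0 (carry in) = 1 → bit 1, carry out 0
  col 5: 1 + 0 + 0 (carry in) = 1 → bit 1, carry out 0
  col 6: 0 + 1 + 0 (carry in) = 1 → bit 1, carry out 0
  col 7: 1 + 0 + 0 (carry in) = 1 → bit 1, carry out 0
  col 8: 0 + 0 + 0 (carry in) = 0 → bit 0, carry out 0
Reading bits MSB→LSB: 011110010
Strip leading zeros: 11110010
= 11110010


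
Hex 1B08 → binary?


Each hex digit → 4 binary bits:
  1 = 0001
  B = 1011
  0 = 0000
  8 = 1000
Concatenate: 0001 1011 0000 1000
= 0001101100001000


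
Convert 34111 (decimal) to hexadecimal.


Divide by 16 repeatedly:
34111 ÷ 16 = 2131 remainder 15 (F)
2131 ÷ 16 = 133 remainder 3 (3)
133 ÷ 16 = 8 remainder 5 (5)
8 ÷ 16 = 0 remainder 8 (8)
Reading remainders bottom-up:
= 0x853F


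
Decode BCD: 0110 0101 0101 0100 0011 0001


Each 4-bit group → digit:
  0110 → 6
  0101 → 5
  0101 → 5
  0100 → 4
  0011 → 3
  0001 → 1
= 655431


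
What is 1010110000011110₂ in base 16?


Group into 4-bit nibbles: 1010110000011110
  1010 = A
  1100 = C
  0001 = 1
  1110 = E
= 0xAC1E


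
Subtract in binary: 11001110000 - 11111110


Align and subtract column by column (LSB to MSB, borrowing when needed):
  11001110000
- 00011111110
  -----------
  col 0: (0 - 0 borrow-in) - 0 → 0 - 0 = 0, borrow out 0
  col 1: (0 - 0 borrow-in) - 1 → borrow from next column: (0+2) - 1 = 1, borrow out 1
  col 2: (0 - 1 borrow-in) - 1 → borrow from next column: (-1+2) - 1 = 0, borrow out 1
  col 3: (0 - 1 borrow-in) - 1 → borrow from next column: (-1+2) - 1 = 0, borrow out 1
  col 4: (1 - 1 borrow-in) - 1 → borrow from next column: (0+2) - 1 = 1, borrow out 1
  col 5: (1 - 1 borrow-in) - 1 → borrow from next column: (0+2) - 1 = 1, borrow out 1
  col 6: (1 - 1 borrow-in) - 1 → borrow from next column: (0+2) - 1 = 1, borrow out 1
  col 7: (0 - 1 borrow-in) - 1 → borrow from next column: (-1+2) - 1 = 0, borrow out 1
  col 8: (0 - 1 borrow-in) - 0 → borrow from next column: (-1+2) - 0 = 1, borrow out 1
  col 9: (1 - 1 borrow-in) - 0 → 0 - 0 = 0, borrow out 0
  col 10: (1 - 0 borrow-in) - 0 → 1 - 0 = 1, borrow out 0
Reading bits MSB→LSB: 10101110010
Strip leading zeros: 10101110010
= 10101110010


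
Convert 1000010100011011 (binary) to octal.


Group into 3-bit groups: 001000010100011011
  001 = 1
  000 = 0
  010 = 2
  100 = 4
  011 = 3
  011 = 3
= 0o102433


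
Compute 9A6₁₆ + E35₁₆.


Align and add column by column (LSB to MSB, each column mod 16 with carry):
  09A6
+ 0E35
  ----
  col 0: 6(6) + 5(5) + 0 (carry in) = 11 → B(11), carry out 0
  col 1: A(10) + 3(3) + 0 (carry in) = 13 → D(13), carry out 0
  col 2: 9(9) + E(14) + 0 (carry in) = 23 → 7(7), carry out 1
  col 3: 0(0) + 0(0) + 1 (carry in) = 1 → 1(1), carry out 0
Reading digits MSB→LSB: 17DB
Strip leading zeros: 17DB
= 0x17DB


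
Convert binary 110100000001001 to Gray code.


Binary: 110100000001001
Gray code: G = B XOR (B >> 1)
B >> 1 = 011010000000100
110100000001001 XOR 011010000000100:
  1 XOR 0 = 1
  1 XOR 1 = 0
  0 XOR 1 = 1
  1 XOR 0 = 1
  0 XOR 1 = 1
  0 XOR 0 = 0
  0 XOR 0 = 0
  0 XOR 0 = 0
  0 XOR 0 = 0
  0 XOR 0 = 0
  0 XOR 0 = 0
  1 XOR 0 = 1
  0 XOR 1 = 1
  0 XOR 0 = 0
  1 XOR 0 = 1
= 101110000001101


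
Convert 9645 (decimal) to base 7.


Divide by 7 repeatedly:
9645 ÷ 7 = 1377 remainder 6
1377 ÷ 7 = 196 remainder 5
196 ÷ 7 = 28 remainder 0
28 ÷ 7 = 4 remainder 0
4 ÷ 7 = 0 remainder 4
Reading remainders bottom-up:
= 40056


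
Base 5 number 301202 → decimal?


Positional values (base 5):
  2 × 5^0 = 2 × 1 = 2
  0 × 5^1 = 0 × 5 = 0
  2 × 5^2 = 2 × 25 = 50
  1 × 5^3 = 1 × 125 = 125
  0 × 5^4 = 0 × 625 = 0
  3 × 5^5 = 3 × 3125 = 9375
Sum = 2 + 0 + 50 + 125 + 0 + 9375
= 9552


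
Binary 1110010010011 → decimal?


Positional values:
Bit 0: 1 × 2^0 = 1
Bit 1: 1 × 2^1 = 2
Bit 4: 1 × 2^4 = 16
Bit 7: 1 × 2^7 = 128
Bit 10: 1 × 2^10 = 1024
Bit 11: 1 × 2^11 = 2048
Bit 12: 1 × 2^12 = 4096
Sum = 1 + 2 + 16 + 128 + 1024 + 2048 + 4096
= 7315


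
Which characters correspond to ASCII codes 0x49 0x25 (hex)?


Codes (hex): 0x49 0x25
Per-code ASCII lookup:
  0x49 = 73  (range 65-90: uppercase, 73 - 65 = 8) → 'I'
  0x25 = 37  (special character) → '%'
= 'I%'


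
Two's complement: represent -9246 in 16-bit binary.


Original: 0010010000011110
Step 1 - Invert all bits: 1101101111100001
Step 2 - Add 1: 1101101111100001 + 1
= 1101101111100010 (represents -9246)


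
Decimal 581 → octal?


Divide by 8 repeatedly:
581 ÷ 8 = 72 remainder 5
72 ÷ 8 = 9 remainder 0
9 ÷ 8 = 1 remainder 1
1 ÷ 8 = 0 remainder 1
Reading remainders bottom-up:
= 0o1105


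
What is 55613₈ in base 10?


Positional values:
Position 0: 3 × 8^0 = 3
Position 1: 1 × 8^1 = 8
Position 2: 6 × 8^2 = 384
Position 3: 5 × 8^3 = 2560
Position 4: 5 × 8^4 = 20480
Sum = 3 + 8 + 384 + 2560 + 20480
= 23435


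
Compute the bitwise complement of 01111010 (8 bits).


Original: 01111010
Invert all bits:
  bit 0: 0 → 1
  bit 1: 1 → 0
  bit 2: 1 → 0
  bit 3: 1 → 0
  bit 4: 1 → 0
  bit 5: 0 → 1
  bit 6: 1 → 0
  bit 7: 0 → 1
= 10000101


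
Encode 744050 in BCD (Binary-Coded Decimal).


Each digit → 4-bit binary:
  7 → 0111
  4 → 0100
  4 → 0100
  0 → 0000
  5 → 0101
  0 → 0000
= 0111 0100 0100 0000 0101 0000


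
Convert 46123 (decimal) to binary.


Divide by 2 repeatedly:
46123 ÷ 2 = 23061 remainder 1
23061 ÷ 2 = 11530 remainder 1
11530 ÷ 2 = 5765 remainder 0
5765 ÷ 2 = 2882 remainder 1
2882 ÷ 2 = 1441 remainder 0
1441 ÷ 2 = 720 remainder 1
720 ÷ 2 = 360 remainder 0
360 ÷ 2 = 180 remainder 0
180 ÷ 2 = 90 remainder 0
90 ÷ 2 = 45 remainder 0
45 ÷ 2 = 22 remainder 1
22 ÷ 2 = 11 remainder 0
11 ÷ 2 = 5 remainder 1
5 ÷ 2 = 2 remainder 1
2 ÷ 2 = 1 remainder 0
1 ÷ 2 = 0 remainder 1
Reading remainders bottom-up:
= 1011010000101011


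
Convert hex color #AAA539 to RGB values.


Hex: #AAA539
R = AA₁₆ = 170
G = A5₁₆ = 165
B = 39₁₆ = 57
= RGB(170, 165, 57)


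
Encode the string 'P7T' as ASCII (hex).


String: 'P7T'  (3 characters)
Per-character ASCII lookup:
  'P': uppercase starts at 65: 'P' = 65 + 15 = 80 → 0x50
  '7': digits start at 48: '7' = 48 + 7 = 55 → 0x37
  'T': uppercase starts at 65: 'T' = 65 + 19 = 84 → 0x54
= 0x50 0x37 0x54


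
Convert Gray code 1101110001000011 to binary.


Gray code: 1101110001000011
MSB stays the same: 1
Each subsequent bit = prev_binary XOR current_gray:
  B[1] = 1 XOR 1 = 0
  B[2] = 0 XOR 0 = 0
  B[3] = 0 XOR 1 = 1
  B[4] = 1 XOR 1 = 0
  B[5] = 0 XOR 1 = 1
  B[6] = 1 XOR 0 = 1
  B[7] = 1 XOR 0 = 1
  B[8] = 1 XOR 0 = 1
  B[9] = 1 XOR 1 = 0
  B[10] = 0 XOR 0 = 0
  B[11] = 0 XOR 0 = 0
  B[12] = 0 XOR 0 = 0
  B[13] = 0 XOR 0 = 0
  B[14] = 0 XOR 1 = 1
  B[15] = 1 XOR 1 = 0
= 1001011110000010 (38786 decimal)


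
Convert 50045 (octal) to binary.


Each octal digit → 3 binary bits:
  5 = 101
  0 = 000
  0 = 000
  4 = 100
  5 = 101
Concatenate: 101 000 000 100 101
= 101000000100101


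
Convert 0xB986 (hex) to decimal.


Positional values:
Position 0: 6 × 16^0 = 6 × 1 = 6
Position 1: 8 × 16^1 = 8 × 16 = 128
Position 2: 9 × 16^2 = 9 × 256 = 2304
Position 3: B × 16^3 = 11 × 4096 = 45056
Sum = 6 + 128 + 2304 + 45056
= 47494


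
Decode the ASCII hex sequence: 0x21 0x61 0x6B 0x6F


Codes (hex): 0x21 0x61 0x6B 0x6F
Per-code ASCII lookup:
  0x21 = 33  (special character) → '!'
  0x61 = 97  (range 97-122: lowercase, 97 - 97 = 0) → 'a'
  0x6B = 107  (range 97-122: lowercase, 107 - 97 = 10) → 'k'
  0x6F = 111  (range 97-122: lowercase, 111 - 97 = 14) → 'o'
= '!ako'


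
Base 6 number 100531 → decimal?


Positional values (base 6):
  1 × 6^0 = 1 × 1 = 1
  3 × 6^1 = 3 × 6 = 18
  5 × 6^2 = 5 × 36 = 180
  0 × 6^3 = 0 × 216 = 0
  0 × 6^4 = 0 × 1296 = 0
  1 × 6^5 = 1 × 7776 = 7776
Sum = 1 + 18 + 180 + 0 + 0 + 7776
= 7975


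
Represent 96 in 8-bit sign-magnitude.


Sign bit: 0 (positive)
Magnitude: 96 = 1100000
= 01100000


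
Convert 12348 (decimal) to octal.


Divide by 8 repeatedly:
12348 ÷ 8 = 1543 remainder 4
1543 ÷ 8 = 192 remainder 7
192 ÷ 8 = 24 remainder 0
24 ÷ 8 = 3 remainder 0
3 ÷ 8 = 0 remainder 3
Reading remainders bottom-up:
= 0o30074


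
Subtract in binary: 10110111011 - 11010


Align and subtract column by column (LSB to MSB, borrowing when needed):
  10110111011
- 00000011010
  -----------
  col 0: (1 - 0 borrow-in) - 0 → 1 - 0 = 1, borrow out 0
  col 1: (1 - 0 borrow-in) - 1 → 1 - 1 = 0, borrow out 0
  col 2: (0 - 0 borrow-in) - 0 → 0 - 0 = 0, borrow out 0
  col 3: (1 - 0 borrow-in) - 1 → 1 - 1 = 0, borrow out 0
  col 4: (1 - 0 borrow-in) - 1 → 1 - 1 = 0, borrow out 0
  col 5: (1 - 0 borrow-in) - 0 → 1 - 0 = 1, borrow out 0
  col 6: (0 - 0 borrow-in) - 0 → 0 - 0 = 0, borrow out 0
  col 7: (1 - 0 borrow-in) - 0 → 1 - 0 = 1, borrow out 0
  col 8: (1 - 0 borrow-in) - 0 → 1 - 0 = 1, borrow out 0
  col 9: (0 - 0 borrow-in) - 0 → 0 - 0 = 0, borrow out 0
  col 10: (1 - 0 borrow-in) - 0 → 1 - 0 = 1, borrow out 0
Reading bits MSB→LSB: 10110100001
Strip leading zeros: 10110100001
= 10110100001


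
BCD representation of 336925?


Each digit → 4-bit binary:
  3 → 0011
  3 → 0011
  6 → 0110
  9 → 1001
  2 → 0010
  5 → 0101
= 0011 0011 0110 1001 0010 0101


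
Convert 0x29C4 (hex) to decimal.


Positional values:
Position 0: 4 × 16^0 = 4 × 1 = 4
Position 1: C × 16^1 = 12 × 16 = 192
Position 2: 9 × 16^2 = 9 × 256 = 2304
Position 3: 2 × 16^3 = 2 × 4096 = 8192
Sum = 4 + 192 + 2304 + 8192
= 10692


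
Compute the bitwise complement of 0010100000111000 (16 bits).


Original: 0010100000111000
Invert all bits:
  bit 0: 0 → 1
  bit 1: 0 → 1
  bit 2: 1 → 0
  bit 3: 0 → 1
  bit 4: 1 → 0
  bit 5: 0 → 1
  bit 6: 0 → 1
  bit 7: 0 → 1
  bit 8: 0 → 1
  bit 9: 0 → 1
  bit 10: 1 → 0
  bit 11: 1 → 0
  bit 12: 1 → 0
  bit 13: 0 → 1
  bit 14: 0 → 1
  bit 15: 0 → 1
= 1101011111000111


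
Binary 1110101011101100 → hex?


Group into 4-bit nibbles: 1110101011101100
  1110 = E
  1010 = A
  1110 = E
  1100 = C
= 0xEAEC


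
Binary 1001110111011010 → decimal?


Positional values:
Bit 1: 1 × 2^1 = 2
Bit 3: 1 × 2^3 = 8
Bit 4: 1 × 2^4 = 16
Bit 6: 1 × 2^6 = 64
Bit 7: 1 × 2^7 = 128
Bit 8: 1 × 2^8 = 256
Bit 10: 1 × 2^10 = 1024
Bit 11: 1 × 2^11 = 2048
Bit 12: 1 × 2^12 = 4096
Bit 15: 1 × 2^15 = 32768
Sum = 2 + 8 + 16 + 64 + 128 + 256 + 1024 + 2048 + 4096 + 32768
= 40410


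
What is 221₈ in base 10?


Positional values:
Position 0: 1 × 8^0 = 1
Position 1: 2 × 8^1 = 16
Position 2: 2 × 8^2 = 128
Sum = 1 + 16 + 128
= 145


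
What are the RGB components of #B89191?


Hex: #B89191
R = B8₁₆ = 184
G = 91₁₆ = 145
B = 91₁₆ = 145
= RGB(184, 145, 145)


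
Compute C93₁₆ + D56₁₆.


Align and add column by column (LSB to MSB, each column mod 16 with carry):
  0C93
+ 0D56
  ----
  col 0: 3(3) + 6(6) + 0 (carry in) = 9 → 9(9), carry out 0
  col 1: 9(9) + 5(5) + 0 (carry in) = 14 → E(14), carry out 0
  col 2: C(12) + D(13) + 0 (carry in) = 25 → 9(9), carry out 1
  col 3: 0(0) + 0(0) + 1 (carry in) = 1 → 1(1), carry out 0
Reading digits MSB→LSB: 19E9
Strip leading zeros: 19E9
= 0x19E9


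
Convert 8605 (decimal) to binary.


Divide by 2 repeatedly:
8605 ÷ 2 = 4302 remainder 1
4302 ÷ 2 = 2151 remainder 0
2151 ÷ 2 = 1075 remainder 1
1075 ÷ 2 = 537 remainder 1
537 ÷ 2 = 268 remainder 1
268 ÷ 2 = 134 remainder 0
134 ÷ 2 = 67 remainder 0
67 ÷ 2 = 33 remainder 1
33 ÷ 2 = 16 remainder 1
16 ÷ 2 = 8 remainder 0
8 ÷ 2 = 4 remainder 0
4 ÷ 2 = 2 remainder 0
2 ÷ 2 = 1 remainder 0
1 ÷ 2 = 0 remainder 1
Reading remainders bottom-up:
= 10000110011101


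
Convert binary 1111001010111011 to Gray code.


Binary: 1111001010111011
Gray code: G = B XOR (B >> 1)
B >> 1 = 0111100101011101
1111001010111011 XOR 0111100101011101:
  1 XOR 0 = 1
  1 XOR 1 = 0
  1 XOR 1 = 0
  1 XOR 1 = 0
  0 XOR 1 = 1
  0 XOR 0 = 0
  1 XOR 0 = 1
  0 XOR 1 = 1
  1 XOR 0 = 1
  0 XOR 1 = 1
  1 XOR 0 = 1
  1 XOR 1 = 0
  1 XOR 1 = 0
  0 XOR 1 = 1
  1 XOR 0 = 1
  1 XOR 1 = 0
= 1000101111100110


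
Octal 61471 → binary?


Each octal digit → 3 binary bits:
  6 = 110
  1 = 001
  4 = 100
  7 = 111
  1 = 001
Concatenate: 110 001 100 111 001
= 110001100111001


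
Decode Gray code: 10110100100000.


Gray code: 10110100100000
MSB stays the same: 1
Each subsequent bit = prev_binary XOR current_gray:
  B[1] = 1 XOR 0 = 1
  B[2] = 1 XOR 1 = 0
  B[3] = 0 XOR 1 = 1
  B[4] = 1 XOR 0 = 1
  B[5] = 1 XOR 1 = 0
  B[6] = 0 XOR 0 = 0
  B[7] = 0 XOR 0 = 0
  B[8] = 0 XOR 1 = 1
  B[9] = 1 XOR 0 = 1
  B[10] = 1 XOR 0 = 1
  B[11] = 1 XOR 0 = 1
  B[12] = 1 XOR 0 = 1
  B[13] = 1 XOR 0 = 1
= 11011000111111 (13887 decimal)


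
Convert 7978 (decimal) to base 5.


Divide by 5 repeatedly:
7978 ÷ 5 = 1595 remainder 3
1595 ÷ 5 = 319 remainder 0
319 ÷ 5 = 63 remainder 4
63 ÷ 5 = 12 remainder 3
12 ÷ 5 = 2 remainder 2
2 ÷ 5 = 0 remainder 2
Reading remainders bottom-up:
= 223403


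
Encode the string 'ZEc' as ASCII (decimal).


String: 'ZEc'  (3 characters)
Per-character ASCII lookup:
  'Z': uppercase starts at 65: 'Z' = 65 + 25 = 90
  'E': uppercase starts at 65: 'E' = 65 + 4 = 69
  'c': lowercase starts at 97: 'c' = 97 + 2 = 99
= 90 69 99


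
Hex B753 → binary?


Each hex digit → 4 binary bits:
  B = 1011
  7 = 0111
  5 = 0101
  3 = 0011
Concatenate: 1011 0111 0101 0011
= 1011011101010011


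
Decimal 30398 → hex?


Divide by 16 repeatedly:
30398 ÷ 16 = 1899 remainder 14 (E)
1899 ÷ 16 = 118 remainder 11 (B)
118 ÷ 16 = 7 remainder 6 (6)
7 ÷ 16 = 0 remainder 7 (7)
Reading remainders bottom-up:
= 0x76BE


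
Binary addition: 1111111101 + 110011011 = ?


Align and add column by column (LSB to MSB, carry propagating):
  01111111101
+ 00110011011
  -----------
  col 0: 1 + 1 + 0 (carry in) = 2 → bit 0, carry out 1
  col 1: 0 + 1 + 1 (carry in) = 2 → bit 0, carry out 1
  col 2: 1 + 0 + 1 (carry in) = 2 → bit 0, carry out 1
  col 3: 1 + 1 + 1 (carry in) = 3 → bit 1, carry out 1
  col 4: 1 + 1 + 1 (carry in) = 3 → bit 1, carry out 1
  col 5: 1 + 0 + 1 (carry in) = 2 → bit 0, carry out 1
  col 6: 1 + 0 + 1 (carry in) = 2 → bit 0, carry out 1
  col 7: 1 + 1 + 1 (carry in) = 3 → bit 1, carry out 1
  col 8: 1 + 1 + 1 (carry in) = 3 → bit 1, carry out 1
  col 9: 1 + 0 + 1 (carry in) = 2 → bit 0, carry out 1
  col 10: 0 + 0 + 1 (carry in) = 1 → bit 1, carry out 0
Reading bits MSB→LSB: 10110011000
Strip leading zeros: 10110011000
= 10110011000


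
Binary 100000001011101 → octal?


Group into 3-bit groups: 100000001011101
  100 = 4
  000 = 0
  001 = 1
  011 = 3
  101 = 5
= 0o40135


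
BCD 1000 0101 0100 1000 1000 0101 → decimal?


Each 4-bit group → digit:
  1000 → 8
  0101 → 5
  0100 → 4
  1000 → 8
  1000 → 8
  0101 → 5
= 854885


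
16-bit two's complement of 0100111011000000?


Original: 0100111011000000
Step 1 - Invert all bits: 1011000100111111
Step 2 - Add 1: 1011000100111111 + 1
= 1011000101000000 (represents -20160)


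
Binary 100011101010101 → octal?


Group into 3-bit groups: 100011101010101
  100 = 4
  011 = 3
  101 = 5
  010 = 2
  101 = 5
= 0o43525


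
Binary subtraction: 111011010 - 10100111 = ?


Align and subtract column by column (LSB to MSB, borrowing when needed):
  111011010
- 010100111
  ---------
  col 0: (0 - 0 borrow-in) - 1 → borrow from next column: (0+2) - 1 = 1, borrow out 1
  col 1: (1 - 1 borrow-in) - 1 → borrow from next column: (0+2) - 1 = 1, borrow out 1
  col 2: (0 - 1 borrow-in) - 1 → borrow from next column: (-1+2) - 1 = 0, borrow out 1
  col 3: (1 - 1 borrow-in) - 0 → 0 - 0 = 0, borrow out 0
  col 4: (1 - 0 borrow-in) - 0 → 1 - 0 = 1, borrow out 0
  col 5: (0 - 0 borrow-in) - 1 → borrow from next column: (0+2) - 1 = 1, borrow out 1
  col 6: (1 - 1 borrow-in) - 0 → 0 - 0 = 0, borrow out 0
  col 7: (1 - 0 borrow-in) - 1 → 1 - 1 = 0, borrow out 0
  col 8: (1 - 0 borrow-in) - 0 → 1 - 0 = 1, borrow out 0
Reading bits MSB→LSB: 100110011
Strip leading zeros: 100110011
= 100110011


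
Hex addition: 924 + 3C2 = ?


Align and add column by column (LSB to MSB, each column mod 16 with carry):
  0924
+ 03C2
  ----
  col 0: 4(4) + 2(2) + 0 (carry in) = 6 → 6(6), carry out 0
  col 1: 2(2) + C(12) + 0 (carry in) = 14 → E(14), carry out 0
  col 2: 9(9) + 3(3) + 0 (carry in) = 12 → C(12), carry out 0
  col 3: 0(0) + 0(0) + 0 (carry in) = 0 → 0(0), carry out 0
Reading digits MSB→LSB: 0CE6
Strip leading zeros: CE6
= 0xCE6


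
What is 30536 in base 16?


Divide by 16 repeatedly:
30536 ÷ 16 = 1908 remainder 8 (8)
1908 ÷ 16 = 119 remainder 4 (4)
119 ÷ 16 = 7 remainder 7 (7)
7 ÷ 16 = 0 remainder 7 (7)
Reading remainders bottom-up:
= 0x7748


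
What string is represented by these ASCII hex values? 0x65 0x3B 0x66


Codes (hex): 0x65 0x3B 0x66
Per-code ASCII lookup:
  0x65 = 101  (range 97-122: lowercase, 101 - 97 = 4) → 'e'
  0x3B = 59  (special character) → ';'
  0x66 = 102  (range 97-122: lowercase, 102 - 97 = 5) → 'f'
= 'e;f'


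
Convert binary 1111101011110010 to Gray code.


Binary: 1111101011110010
Gray code: G = B XOR (B >> 1)
B >> 1 = 0111110101111001
1111101011110010 XOR 0111110101111001:
  1 XOR 0 = 1
  1 XOR 1 = 0
  1 XOR 1 = 0
  1 XOR 1 = 0
  1 XOR 1 = 0
  0 XOR 1 = 1
  1 XOR 0 = 1
  0 XOR 1 = 1
  1 XOR 0 = 1
  1 XOR 1 = 0
  1 XOR 1 = 0
  1 XOR 1 = 0
  0 XOR 1 = 1
  0 XOR 0 = 0
  1 XOR 0 = 1
  0 XOR 1 = 1
= 1000011110001011


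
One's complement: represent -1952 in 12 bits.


Original: 011110100000
Invert all bits:
  bit 0: 0 → 1
  bit 1: 1 → 0
  bit 2: 1 → 0
  bit 3: 1 → 0
  bit 4: 1 → 0
  bit 5: 0 → 1
  bit 6: 1 → 0
  bit 7: 0 → 1
  bit 8: 0 → 1
  bit 9: 0 → 1
  bit 10: 0 → 1
  bit 11: 0 → 1
= 100001011111


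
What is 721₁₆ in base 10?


Positional values:
Position 0: 1 × 16^0 = 1 × 1 = 1
Position 1: 2 × 16^1 = 2 × 16 = 32
Position 2: 7 × 16^2 = 7 × 256 = 1792
Sum = 1 + 32 + 1792
= 1825


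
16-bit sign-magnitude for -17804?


Sign bit: 1 (negative)
Magnitude: 17804 = 100010110001100
= 1100010110001100


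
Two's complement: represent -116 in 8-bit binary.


Original: 01110100
Step 1 - Invert all bits: 10001011
Step 2 - Add 1: 10001011 + 1
= 10001100 (represents -116)


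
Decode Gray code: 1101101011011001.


Gray code: 1101101011011001
MSB stays the same: 1
Each subsequent bit = prev_binary XOR current_gray:
  B[1] = 1 XOR 1 = 0
  B[2] = 0 XOR 0 = 0
  B[3] = 0 XOR 1 = 1
  B[4] = 1 XOR 1 = 0
  B[5] = 0 XOR 0 = 0
  B[6] = 0 XOR 1 = 1
  B[7] = 1 XOR 0 = 1
  B[8] = 1 XOR 1 = 0
  B[9] = 0 XOR 1 = 1
  B[10] = 1 XOR 0 = 1
  B[11] = 1 XOR 1 = 0
  B[12] = 0 XOR 1 = 1
  B[13] = 1 XOR 0 = 1
  B[14] = 1 XOR 0 = 1
  B[15] = 1 XOR 1 = 0
= 1001001101101110 (37742 decimal)


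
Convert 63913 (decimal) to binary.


Divide by 2 repeatedly:
63913 ÷ 2 = 31956 remainder 1
31956 ÷ 2 = 15978 remainder 0
15978 ÷ 2 = 7989 remainder 0
7989 ÷ 2 = 3994 remainder 1
3994 ÷ 2 = 1997 remainder 0
1997 ÷ 2 = 998 remainder 1
998 ÷ 2 = 499 remainder 0
499 ÷ 2 = 249 remainder 1
249 ÷ 2 = 124 remainder 1
124 ÷ 2 = 62 remainder 0
62 ÷ 2 = 31 remainder 0
31 ÷ 2 = 15 remainder 1
15 ÷ 2 = 7 remainder 1
7 ÷ 2 = 3 remainder 1
3 ÷ 2 = 1 remainder 1
1 ÷ 2 = 0 remainder 1
Reading remainders bottom-up:
= 1111100110101001


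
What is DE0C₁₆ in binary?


Each hex digit → 4 binary bits:
  D = 1101
  E = 1110
  0 = 0000
  C = 1100
Concatenate: 1101 1110 0000 1100
= 1101111000001100


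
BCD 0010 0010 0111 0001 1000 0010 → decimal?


Each 4-bit group → digit:
  0010 → 2
  0010 → 2
  0111 → 7
  0001 → 1
  1000 → 8
  0010 → 2
= 227182


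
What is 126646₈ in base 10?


Positional values:
Position 0: 6 × 8^0 = 6
Position 1: 4 × 8^1 = 32
Position 2: 6 × 8^2 = 384
Position 3: 6 × 8^3 = 3072
Position 4: 2 × 8^4 = 8192
Position 5: 1 × 8^5 = 32768
Sum = 6 + 32 + 384 + 3072 + 8192 + 32768
= 44454


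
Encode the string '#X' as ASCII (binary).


String: '#X'  (2 characters)
Per-character ASCII lookup:
  '#': special character: '#' = 35 → 100011
  'X': uppercase starts at 65: 'X' = 65 + 23 = 88 → 1011000
= 100011 1011000


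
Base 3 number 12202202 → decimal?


Positional values (base 3):
  2 × 3^0 = 2 × 1 = 2
  0 × 3^1 = 0 × 3 = 0
  2 × 3^2 = 2 × 9 = 18
  2 × 3^3 = 2 × 27 = 54
  0 × 3^4 = 0 × 81 = 0
  2 × 3^5 = 2 × 243 = 486
  2 × 3^6 = 2 × 729 = 1458
  1 × 3^7 = 1 × 2187 = 2187
Sum = 2 + 0 + 18 + 54 + 0 + 486 + 1458 + 2187
= 4205


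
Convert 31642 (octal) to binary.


Each octal digit → 3 binary bits:
  3 = 011
  1 = 001
  6 = 110
  4 = 100
  2 = 010
Concatenate: 011 001 110 100 010
= 011001110100010


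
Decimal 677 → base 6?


Divide by 6 repeatedly:
677 ÷ 6 = 112 remainder 5
112 ÷ 6 = 18 remainder 4
18 ÷ 6 = 3 remainder 0
3 ÷ 6 = 0 remainder 3
Reading remainders bottom-up:
= 3045


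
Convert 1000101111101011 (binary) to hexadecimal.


Group into 4-bit nibbles: 1000101111101011
  1000 = 8
  1011 = B
  1110 = E
  1011 = B
= 0x8BEB


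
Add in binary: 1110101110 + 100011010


Align and add column by column (LSB to MSB, carry propagating):
  01110101110
+ 00100011010
  -----------
  col 0: 0 + 0 + 0 (carry in) = 0 → bit 0, carry out 0
  col 1: 1 + 1 + 0 (carry in) = 2 → bit 0, carry out 1
  col 2: 1 + 0 + 1 (carry in) = 2 → bit 0, carry out 1
  col 3: 1 + 1 + 1 (carry in) = 3 → bit 1, carry out 1
  col 4: 0 + 1 + 1 (carry in) = 2 → bit 0, carry out 1
  col 5: 1 + 0 + 1 (carry in) = 2 → bit 0, carry out 1
  col 6: 0 + 0 + 1 (carry in) = 1 → bit 1, carry out 0
  col 7: 1 + 0 + 0 (carry in) = 1 → bit 1, carry out 0
  col 8: 1 + 1 + 0 (carry in) = 2 → bit 0, carry out 1
  col 9: 1 + 0 + 1 (carry in) = 2 → bit 0, carry out 1
  col 10: 0 + 0 + 1 (carry in) = 1 → bit 1, carry out 0
Reading bits MSB→LSB: 10011001000
Strip leading zeros: 10011001000
= 10011001000


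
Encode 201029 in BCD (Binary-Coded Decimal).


Each digit → 4-bit binary:
  2 → 0010
  0 → 0000
  1 → 0001
  0 → 0000
  2 → 0010
  9 → 1001
= 0010 0000 0001 0000 0010 1001


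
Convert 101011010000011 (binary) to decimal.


Positional values:
Bit 0: 1 × 2^0 = 1
Bit 1: 1 × 2^1 = 2
Bit 7: 1 × 2^7 = 128
Bit 9: 1 × 2^9 = 512
Bit 10: 1 × 2^10 = 1024
Bit 12: 1 × 2^12 = 4096
Bit 14: 1 × 2^14 = 16384
Sum = 1 + 2 + 128 + 512 + 1024 + 4096 + 16384
= 22147


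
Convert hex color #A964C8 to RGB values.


Hex: #A964C8
R = A9₁₆ = 169
G = 64₁₆ = 100
B = C8₁₆ = 200
= RGB(169, 100, 200)


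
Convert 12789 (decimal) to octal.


Divide by 8 repeatedly:
12789 ÷ 8 = 1598 remainder 5
1598 ÷ 8 = 199 remainder 6
199 ÷ 8 = 24 remainder 7
24 ÷ 8 = 3 remainder 0
3 ÷ 8 = 0 remainder 3
Reading remainders bottom-up:
= 0o30765


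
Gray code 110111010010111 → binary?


Gray code: 110111010010111
MSB stays the same: 1
Each subsequent bit = prev_binary XOR current_gray:
  B[1] = 1 XOR 1 = 0
  B[2] = 0 XOR 0 = 0
  B[3] = 0 XOR 1 = 1
  B[4] = 1 XOR 1 = 0
  B[5] = 0 XOR 1 = 1
  B[6] = 1 XOR 0 = 1
  B[7] = 1 XOR 1 = 0
  B[8] = 0 XOR 0 = 0
  B[9] = 0 XOR 0 = 0
  B[10] = 0 XOR 1 = 1
  B[11] = 1 XOR 0 = 1
  B[12] = 1 XOR 1 = 0
  B[13] = 0 XOR 1 = 1
  B[14] = 1 XOR 1 = 0
= 100101100011010 (19226 decimal)


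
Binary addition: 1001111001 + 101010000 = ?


Align and add column by column (LSB to MSB, carry propagating):
  01001111001
+ 00101010000
  -----------
  col 0: 1 + 0 + 0 (carry in) = 1 → bit 1, carry out 0
  col 1: 0 + 0 + 0 (carry in) = 0 → bit 0, carry out 0
  col 2: 0 + 0 + 0 (carry in) = 0 → bit 0, carry out 0
  col 3: 1 + 0 + 0 (carry in) = 1 → bit 1, carry out 0
  col 4: 1 + 1 + 0 (carry in) = 2 → bit 0, carry out 1
  col 5: 1 + 0 + 1 (carry in) = 2 → bit 0, carry out 1
  col 6: 1 + 1 + 1 (carry in) = 3 → bit 1, carry out 1
  col 7: 0 + 0 + 1 (carry in) = 1 → bit 1, carry out 0
  col 8: 0 + 1 + 0 (carry in) = 1 → bit 1, carry out 0
  col 9: 1 + 0 + 0 (carry in) = 1 → bit 1, carry out 0
  col 10: 0 + 0 + 0 (carry in) = 0 → bit 0, carry out 0
Reading bits MSB→LSB: 01111001001
Strip leading zeros: 1111001001
= 1111001001


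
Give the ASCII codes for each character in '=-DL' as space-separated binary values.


String: '=-DL'  (4 characters)
Per-character ASCII lookup:
  '=': special character: '=' = 61 → 111101
  '-': special character: '-' = 45 → 101101
  'D': uppercase starts at 65: 'D' = 65 + 3 = 68 → 1000100
  'L': uppercase starts at 65: 'L' = 65 + 11 = 76 → 1001100
= 111101 101101 1000100 1001100


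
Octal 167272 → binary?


Each octal digit → 3 binary bits:
  1 = 001
  6 = 110
  7 = 111
  2 = 010
  7 = 111
  2 = 010
Concatenate: 001 110 111 010 111 010
= 001110111010111010


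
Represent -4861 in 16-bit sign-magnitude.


Sign bit: 1 (negative)
Magnitude: 4861 = 001001011111101
= 1001001011111101


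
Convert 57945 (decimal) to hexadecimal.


Divide by 16 repeatedly:
57945 ÷ 16 = 3621 remainder 9 (9)
3621 ÷ 16 = 226 remainder 5 (5)
226 ÷ 16 = 14 remainder 2 (2)
14 ÷ 16 = 0 remainder 14 (E)
Reading remainders bottom-up:
= 0xE259


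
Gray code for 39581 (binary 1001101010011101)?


Binary: 1001101010011101
Gray code: G = B XOR (B >> 1)
B >> 1 = 0100110101001110
1001101010011101 XOR 0100110101001110:
  1 XOR 0 = 1
  0 XOR 1 = 1
  0 XOR 0 = 0
  1 XOR 0 = 1
  1 XOR 1 = 0
  0 XOR 1 = 1
  1 XOR 0 = 1
  0 XOR 1 = 1
  1 XOR 0 = 1
  0 XOR 1 = 1
  0 XOR 0 = 0
  1 XOR 0 = 1
  1 XOR 1 = 0
  1 XOR 1 = 0
  0 XOR 1 = 1
  1 XOR 0 = 1
= 1101011111010011


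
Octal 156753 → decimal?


Positional values:
Position 0: 3 × 8^0 = 3
Position 1: 5 × 8^1 = 40
Position 2: 7 × 8^2 = 448
Position 3: 6 × 8^3 = 3072
Position 4: 5 × 8^4 = 20480
Position 5: 1 × 8^5 = 32768
Sum = 3 + 40 + 448 + 3072 + 20480 + 32768
= 56811


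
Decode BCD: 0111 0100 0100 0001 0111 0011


Each 4-bit group → digit:
  0111 → 7
  0100 → 4
  0100 → 4
  0001 → 1
  0111 → 7
  0011 → 3
= 744173


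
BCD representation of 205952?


Each digit → 4-bit binary:
  2 → 0010
  0 → 0000
  5 → 0101
  9 → 1001
  5 → 0101
  2 → 0010
= 0010 0000 0101 1001 0101 0010


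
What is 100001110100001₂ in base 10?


Positional values:
Bit 0: 1 × 2^0 = 1
Bit 5: 1 × 2^5 = 32
Bit 7: 1 × 2^7 = 128
Bit 8: 1 × 2^8 = 256
Bit 9: 1 × 2^9 = 512
Bit 14: 1 × 2^14 = 16384
Sum = 1 + 32 + 128 + 256 + 512 + 16384
= 17313


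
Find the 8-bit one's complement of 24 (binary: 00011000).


Original: 00011000
Invert all bits:
  bit 0: 0 → 1
  bit 1: 0 → 1
  bit 2: 0 → 1
  bit 3: 1 → 0
  bit 4: 1 → 0
  bit 5: 0 → 1
  bit 6: 0 → 1
  bit 7: 0 → 1
= 11100111


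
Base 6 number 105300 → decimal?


Positional values (base 6):
  0 × 6^0 = 0 × 1 = 0
  0 × 6^1 = 0 × 6 = 0
  3 × 6^2 = 3 × 36 = 108
  5 × 6^3 = 5 × 216 = 1080
  0 × 6^4 = 0 × 1296 = 0
  1 × 6^5 = 1 × 7776 = 7776
Sum = 0 + 0 + 108 + 1080 + 0 + 7776
= 8964


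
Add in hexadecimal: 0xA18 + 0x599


Align and add column by column (LSB to MSB, each column mod 16 with carry):
  0A18
+ 0599
  ----
  col 0: 8(8) + 9(9) + 0 (carry in) = 17 → 1(1), carry out 1
  col 1: 1(1) + 9(9) + 1 (carry in) = 11 → B(11), carry out 0
  col 2: A(10) + 5(5) + 0 (carry in) = 15 → F(15), carry out 0
  col 3: 0(0) + 0(0) + 0 (carry in) = 0 → 0(0), carry out 0
Reading digits MSB→LSB: 0FB1
Strip leading zeros: FB1
= 0xFB1


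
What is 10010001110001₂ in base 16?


Group into 4-bit nibbles: 0010010001110001
  0010 = 2
  0100 = 4
  0111 = 7
  0001 = 1
= 0x2471


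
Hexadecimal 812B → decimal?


Positional values:
Position 0: B × 16^0 = 11 × 1 = 11
Position 1: 2 × 16^1 = 2 × 16 = 32
Position 2: 1 × 16^2 = 1 × 256 = 256
Position 3: 8 × 16^3 = 8 × 4096 = 32768
Sum = 11 + 32 + 256 + 32768
= 33067


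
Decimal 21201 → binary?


Divide by 2 repeatedly:
21201 ÷ 2 = 10600 remainder 1
10600 ÷ 2 = 5300 remainder 0
5300 ÷ 2 = 2650 remainder 0
2650 ÷ 2 = 1325 remainder 0
1325 ÷ 2 = 662 remainder 1
662 ÷ 2 = 331 remainder 0
331 ÷ 2 = 165 remainder 1
165 ÷ 2 = 82 remainder 1
82 ÷ 2 = 41 remainder 0
41 ÷ 2 = 20 remainder 1
20 ÷ 2 = 10 remainder 0
10 ÷ 2 = 5 remainder 0
5 ÷ 2 = 2 remainder 1
2 ÷ 2 = 1 remainder 0
1 ÷ 2 = 0 remainder 1
Reading remainders bottom-up:
= 101001011010001


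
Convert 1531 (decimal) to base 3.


Divide by 3 repeatedly:
1531 ÷ 3 = 510 remainder 1
510 ÷ 3 = 170 remainder 0
170 ÷ 3 = 56 remainder 2
56 ÷ 3 = 18 remainder 2
18 ÷ 3 = 6 remainder 0
6 ÷ 3 = 2 remainder 0
2 ÷ 3 = 0 remainder 2
Reading remainders bottom-up:
= 2002201


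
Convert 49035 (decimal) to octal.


Divide by 8 repeatedly:
49035 ÷ 8 = 6129 remainder 3
6129 ÷ 8 = 766 remainder 1
766 ÷ 8 = 95 remainder 6
95 ÷ 8 = 11 remainder 7
11 ÷ 8 = 1 remainder 3
1 ÷ 8 = 0 remainder 1
Reading remainders bottom-up:
= 0o137613


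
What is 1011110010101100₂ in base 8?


Group into 3-bit groups: 001011110010101100
  001 = 1
  011 = 3
  110 = 6
  010 = 2
  101 = 5
  100 = 4
= 0o136254


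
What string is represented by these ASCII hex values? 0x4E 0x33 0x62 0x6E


Codes (hex): 0x4E 0x33 0x62 0x6E
Per-code ASCII lookup:
  0x4E = 78  (range 65-90: uppercase, 78 - 65 = 13) → 'N'
  0x33 = 51  (range 48-57: digits, 51 - 48 = 3) → '3'
  0x62 = 98  (range 97-122: lowercase, 98 - 97 = 1) → 'b'
  0x6E = 110  (range 97-122: lowercase, 110 - 97 = 13) → 'n'
= 'N3bn'


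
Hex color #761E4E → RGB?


Hex: #761E4E
R = 76₁₆ = 118
G = 1E₁₆ = 30
B = 4E₁₆ = 78
= RGB(118, 30, 78)


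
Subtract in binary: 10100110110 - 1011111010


Align and subtract column by column (LSB to MSB, borrowing when needed):
  10100110110
- 01011111010
  -----------
  col 0: (0 - 0 borrow-in) - 0 → 0 - 0 = 0, borrow out 0
  col 1: (1 - 0 borrow-in) - 1 → 1 - 1 = 0, borrow out 0
  col 2: (1 - 0 borrow-in) - 0 → 1 - 0 = 1, borrow out 0
  col 3: (0 - 0 borrow-in) - 1 → borrow from next column: (0+2) - 1 = 1, borrow out 1
  col 4: (1 - 1 borrow-in) - 1 → borrow from next column: (0+2) - 1 = 1, borrow out 1
  col 5: (1 - 1 borrow-in) - 1 → borrow from next column: (0+2) - 1 = 1, borrow out 1
  col 6: (0 - 1 borrow-in) - 1 → borrow from next column: (-1+2) - 1 = 0, borrow out 1
  col 7: (0 - 1 borrow-in) - 1 → borrow from next column: (-1+2) - 1 = 0, borrow out 1
  col 8: (1 - 1 borrow-in) - 0 → 0 - 0 = 0, borrow out 0
  col 9: (0 - 0 borrow-in) - 1 → borrow from next column: (0+2) - 1 = 1, borrow out 1
  col 10: (1 - 1 borrow-in) - 0 → 0 - 0 = 0, borrow out 0
Reading bits MSB→LSB: 01000111100
Strip leading zeros: 1000111100
= 1000111100


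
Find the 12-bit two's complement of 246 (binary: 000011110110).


Original: 000011110110
Step 1 - Invert all bits: 111100001001
Step 2 - Add 1: 111100001001 + 1
= 111100001010 (represents -246)


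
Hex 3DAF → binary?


Each hex digit → 4 binary bits:
  3 = 0011
  D = 1101
  A = 1010
  F = 1111
Concatenate: 0011 1101 1010 1111
= 0011110110101111


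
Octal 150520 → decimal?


Positional values:
Position 0: 0 × 8^0 = 0
Position 1: 2 × 8^1 = 16
Position 2: 5 × 8^2 = 320
Position 3: 0 × 8^3 = 0
Position 4: 5 × 8^4 = 20480
Position 5: 1 × 8^5 = 32768
Sum = 0 + 16 + 320 + 0 + 20480 + 32768
= 53584


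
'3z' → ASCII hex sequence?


String: '3z'  (2 characters)
Per-character ASCII lookup:
  '3': digits start at 48: '3' = 48 + 3 = 51 → 0x33
  'z': lowercase starts at 97: 'z' = 97 + 25 = 122 → 0x7A
= 0x33 0x7A


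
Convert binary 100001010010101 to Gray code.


Binary: 100001010010101
Gray code: G = B XOR (B >> 1)
B >> 1 = 010000101001010
100001010010101 XOR 010000101001010:
  1 XOR 0 = 1
  0 XOR 1 = 1
  0 XOR 0 = 0
  0 XOR 0 = 0
  0 XOR 0 = 0
  1 XOR 0 = 1
  0 XOR 1 = 1
  1 XOR 0 = 1
  0 XOR 1 = 1
  0 XOR 0 = 0
  1 XOR 0 = 1
  0 XOR 1 = 1
  1 XOR 0 = 1
  0 XOR 1 = 1
  1 XOR 0 = 1
= 110001111011111


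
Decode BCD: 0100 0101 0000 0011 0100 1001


Each 4-bit group → digit:
  0100 → 4
  0101 → 5
  0000 → 0
  0011 → 3
  0100 → 4
  1001 → 9
= 450349


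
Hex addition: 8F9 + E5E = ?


Align and add column by column (LSB to MSB, each column mod 16 with carry):
  08F9
+ 0E5E
  ----
  col 0: 9(9) + E(14) + 0 (carry in) = 23 → 7(7), carry out 1
  col 1: F(15) + 5(5) + 1 (carry in) = 21 → 5(5), carry out 1
  col 2: 8(8) + E(14) + 1 (carry in) = 23 → 7(7), carry out 1
  col 3: 0(0) + 0(0) + 1 (carry in) = 1 → 1(1), carry out 0
Reading digits MSB→LSB: 1757
Strip leading zeros: 1757
= 0x1757


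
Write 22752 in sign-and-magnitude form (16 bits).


Sign bit: 0 (positive)
Magnitude: 22752 = 101100011100000
= 0101100011100000


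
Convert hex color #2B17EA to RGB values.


Hex: #2B17EA
R = 2B₁₆ = 43
G = 17₁₆ = 23
B = EA₁₆ = 234
= RGB(43, 23, 234)


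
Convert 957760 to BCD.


Each digit → 4-bit binary:
  9 → 1001
  5 → 0101
  7 → 0111
  7 → 0111
  6 → 0110
  0 → 0000
= 1001 0101 0111 0111 0110 0000


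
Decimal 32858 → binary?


Divide by 2 repeatedly:
32858 ÷ 2 = 16429 remainder 0
16429 ÷ 2 = 8214 remainder 1
8214 ÷ 2 = 4107 remainder 0
4107 ÷ 2 = 2053 remainder 1
2053 ÷ 2 = 1026 remainder 1
1026 ÷ 2 = 513 remainder 0
513 ÷ 2 = 256 remainder 1
256 ÷ 2 = 128 remainder 0
128 ÷ 2 = 64 remainder 0
64 ÷ 2 = 32 remainder 0
32 ÷ 2 = 16 remainder 0
16 ÷ 2 = 8 remainder 0
8 ÷ 2 = 4 remainder 0
4 ÷ 2 = 2 remainder 0
2 ÷ 2 = 1 remainder 0
1 ÷ 2 = 0 remainder 1
Reading remainders bottom-up:
= 1000000001011010


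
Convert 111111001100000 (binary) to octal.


Group into 3-bit groups: 111111001100000
  111 = 7
  111 = 7
  001 = 1
  100 = 4
  000 = 0
= 0o77140


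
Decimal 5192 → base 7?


Divide by 7 repeatedly:
5192 ÷ 7 = 741 remainder 5
741 ÷ 7 = 105 remainder 6
105 ÷ 7 = 15 remainder 0
15 ÷ 7 = 2 remainder 1
2 ÷ 7 = 0 remainder 2
Reading remainders bottom-up:
= 21065


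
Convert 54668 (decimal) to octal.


Divide by 8 repeatedly:
54668 ÷ 8 = 6833 remainder 4
6833 ÷ 8 = 854 remainder 1
854 ÷ 8 = 106 remainder 6
106 ÷ 8 = 13 remainder 2
13 ÷ 8 = 1 remainder 5
1 ÷ 8 = 0 remainder 1
Reading remainders bottom-up:
= 0o152614


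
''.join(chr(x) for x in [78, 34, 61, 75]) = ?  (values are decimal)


Codes (decimal): 78 34 61 75
Per-code ASCII lookup:
  78  (range 65-90: uppercase, 78 - 65 = 13) → 'N'
  34  (special character) → '"'
  61  (special character) → '='
  75  (range 65-90: uppercase, 75 - 65 = 10) → 'K'
= 'N"=K'
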